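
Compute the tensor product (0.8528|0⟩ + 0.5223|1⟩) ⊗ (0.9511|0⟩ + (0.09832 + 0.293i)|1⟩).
0.8111|00⟩ + (0.08385 + 0.2499i)|01⟩ + 0.4968|10⟩ + (0.05135 + 0.153i)|11⟩

amp(|b₁b₂…⟩) = product of the factor amplitudes for bits b₁, b₂, …; only kets whose every factor amplitude is nonzero survive.
|00⟩: (0.8528)(0.9511) = 0.8111
|01⟩: (0.8528)(0.09832 + 0.293i) = (0.08385 + 0.2499i)
|10⟩: (0.5223)(0.9511) = 0.4968
|11⟩: (0.5223)(0.09832 + 0.293i) = (0.05135 + 0.153i)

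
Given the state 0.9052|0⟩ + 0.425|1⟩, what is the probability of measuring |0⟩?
0.8194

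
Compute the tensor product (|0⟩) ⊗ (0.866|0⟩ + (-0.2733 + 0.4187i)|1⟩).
0.866|00⟩ + (-0.2733 + 0.4187i)|01⟩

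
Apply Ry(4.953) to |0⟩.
-0.7869|0⟩ + 0.6171|1⟩

Ry(4.953) = [[cos(θ/2), −sin(θ/2)], [sin(θ/2), cos(θ/2)]]; θ = 4.953, cos(θ/2) ≈ -0.78686, sin(θ/2) ≈ 0.617132.
With a = amp(|0⟩) = 1 and b = amp(|1⟩) = 0:
new amp(|0⟩) = (-0.78686)·a + (-0.617132)·b = -0.7869
new amp(|1⟩) = (0.617132)·a + (-0.78686)·b = 0.6171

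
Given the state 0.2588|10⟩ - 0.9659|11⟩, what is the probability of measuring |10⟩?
0.06698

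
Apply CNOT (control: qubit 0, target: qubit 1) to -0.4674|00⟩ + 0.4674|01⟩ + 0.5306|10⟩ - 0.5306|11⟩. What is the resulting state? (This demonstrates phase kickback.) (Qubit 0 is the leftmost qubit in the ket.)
-0.4674|00⟩ + 0.4674|01⟩ - 0.5306|10⟩ + 0.5306|11⟩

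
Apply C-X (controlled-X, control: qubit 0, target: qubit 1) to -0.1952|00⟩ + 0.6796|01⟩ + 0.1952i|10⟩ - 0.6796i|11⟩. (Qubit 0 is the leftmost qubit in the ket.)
-0.1952|00⟩ + 0.6796|01⟩ - 0.6796i|10⟩ + 0.1952i|11⟩

C-X leaves the control-|0⟩ kets |00⟩, |01⟩ unchanged and applies X to qubit 1 on the control-|1⟩ pair (|10⟩, |11⟩).
X = [[0, 1], [1, 0]].
With a = amp(|10⟩) = 0.1952i and b = amp(|11⟩) = -0.6796i:
new amp(|10⟩) = (1)·b = -0.6796i
new amp(|11⟩) = (1)·a = 0.1952i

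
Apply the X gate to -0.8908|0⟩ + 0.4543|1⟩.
0.4543|0⟩ - 0.8908|1⟩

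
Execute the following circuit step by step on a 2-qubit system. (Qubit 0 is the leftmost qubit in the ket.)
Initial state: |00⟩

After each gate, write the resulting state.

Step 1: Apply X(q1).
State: |01⟩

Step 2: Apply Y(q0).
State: i|11⟩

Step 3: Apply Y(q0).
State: |01⟩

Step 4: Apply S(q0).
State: |01⟩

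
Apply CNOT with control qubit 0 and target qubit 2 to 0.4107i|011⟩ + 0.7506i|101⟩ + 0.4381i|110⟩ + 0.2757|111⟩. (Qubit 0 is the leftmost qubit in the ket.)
0.4107i|011⟩ + 0.7506i|100⟩ + 0.2757|110⟩ + 0.4381i|111⟩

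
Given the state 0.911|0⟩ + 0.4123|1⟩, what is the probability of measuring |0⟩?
0.8299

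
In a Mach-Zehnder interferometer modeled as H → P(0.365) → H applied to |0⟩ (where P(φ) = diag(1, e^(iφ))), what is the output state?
(0.9671 + 0.1785i)|0⟩ + (0.03294 - 0.1785i)|1⟩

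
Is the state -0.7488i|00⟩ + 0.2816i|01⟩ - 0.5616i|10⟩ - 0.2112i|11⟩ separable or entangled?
Entangled

Writing the state as a|00⟩ + b|01⟩ + c|10⟩ + d|11⟩, it is a product state iff ad − bc = 0.
Here (a, b, c, d) = (-0.7488i, 0.2816i, -0.5616i, -0.2112i): ad − bc = (-0.7488i)(-0.2112i) − (0.2816i)(-0.5616i) = -0.3163 ≠ 0, so the state is entangled.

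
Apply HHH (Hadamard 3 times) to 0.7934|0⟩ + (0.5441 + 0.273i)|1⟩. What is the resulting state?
(0.9458 + 0.193i)|0⟩ + (0.1763 - 0.193i)|1⟩

H² = I, so H^3 = H: a single Hadamard. With (a, b) = (0.7934, (0.5441 + 0.273i)), H gives ((a + b)/√2, (a − b)/√2) = ((0.9458 + 0.193i), (0.1763 - 0.193i)).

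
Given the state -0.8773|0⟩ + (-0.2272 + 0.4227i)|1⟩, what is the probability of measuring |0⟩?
0.7697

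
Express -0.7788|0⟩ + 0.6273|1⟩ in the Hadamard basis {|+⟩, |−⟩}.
-0.1071|+⟩ - 0.9943|−⟩

With |ψ⟩ = α|0⟩ + β|1⟩, the Hadamard-basis coefficients are ⟨+|ψ⟩ = (α + β)/√2 and ⟨−|ψ⟩ = (α − β)/√2.
Here α = -0.7788, β = 0.6273: (α + β)/√2 = -0.1071, (α − β)/√2 = -0.9943.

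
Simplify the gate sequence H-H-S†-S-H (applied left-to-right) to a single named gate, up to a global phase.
H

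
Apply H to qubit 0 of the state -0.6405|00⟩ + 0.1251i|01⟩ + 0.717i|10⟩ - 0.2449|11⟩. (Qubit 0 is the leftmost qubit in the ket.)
(-0.4529 + 0.507i)|00⟩ + (-0.1732 + 0.08846i)|01⟩ + (-0.4529 - 0.507i)|10⟩ + (0.1732 + 0.08846i)|11⟩

H on qubit 0 mixes each pair of kets that differ only in qubit 0: amplitudes (a, b) of (|…0…⟩, |…1…⟩) become ((a + b)/√2, (a − b)/√2). Kets absent from the input have amplitude 0.
(|00⟩, |10⟩): (a, b) = (-0.6405, 0.717i) → ((-0.4529 + 0.507i), (-0.4529 - 0.507i))
(|01⟩, |11⟩): (a, b) = (0.1251i, -0.2449) → ((-0.1732 + 0.08846i), (0.1732 + 0.08846i))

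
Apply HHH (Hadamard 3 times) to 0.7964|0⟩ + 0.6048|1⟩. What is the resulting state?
0.9908|0⟩ + 0.1355|1⟩

H² = I, so H^3 = H: a single Hadamard. With (a, b) = (0.7964, 0.6048), H gives ((a + b)/√2, (a − b)/√2) = (0.9908, 0.1355).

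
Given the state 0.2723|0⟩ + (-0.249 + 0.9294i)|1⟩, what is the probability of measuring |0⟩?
0.07415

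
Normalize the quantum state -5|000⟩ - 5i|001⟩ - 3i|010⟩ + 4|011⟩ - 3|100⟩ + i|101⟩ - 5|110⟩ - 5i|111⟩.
-0.4303|000⟩ - 0.4303i|001⟩ - 0.2582i|010⟩ + 0.3443|011⟩ - 0.2582|100⟩ + 0.08607i|101⟩ - 0.4303|110⟩ - 0.4303i|111⟩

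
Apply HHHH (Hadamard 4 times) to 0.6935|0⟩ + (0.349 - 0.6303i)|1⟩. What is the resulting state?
0.6935|0⟩ + (0.349 - 0.6303i)|1⟩

H² = I, so an even number of Hadamards cancels: H^4 = I and the state is unchanged.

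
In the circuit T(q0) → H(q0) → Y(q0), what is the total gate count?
3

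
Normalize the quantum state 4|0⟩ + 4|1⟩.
1/√2|0⟩ + 1/√2|1⟩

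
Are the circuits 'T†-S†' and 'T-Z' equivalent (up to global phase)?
Yes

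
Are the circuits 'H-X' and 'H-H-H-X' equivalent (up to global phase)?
Yes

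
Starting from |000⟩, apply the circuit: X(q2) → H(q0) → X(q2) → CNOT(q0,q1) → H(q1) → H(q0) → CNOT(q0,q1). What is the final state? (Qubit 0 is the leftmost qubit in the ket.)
1/√2|000⟩ + 1/√2|100⟩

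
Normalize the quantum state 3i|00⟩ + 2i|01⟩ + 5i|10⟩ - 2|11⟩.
0.4629i|00⟩ + 0.3086i|01⟩ + 0.7715i|10⟩ - 0.3086|11⟩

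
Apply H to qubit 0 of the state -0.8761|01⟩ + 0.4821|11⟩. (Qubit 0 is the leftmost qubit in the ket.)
-0.2786|01⟩ - 0.9604|11⟩

H on qubit 0 mixes each pair of kets that differ only in qubit 0: amplitudes (a, b) of (|…0…⟩, |…1…⟩) become ((a + b)/√2, (a − b)/√2). Kets absent from the input have amplitude 0.
(|01⟩, |11⟩): (a, b) = (-0.8761, 0.4821) → (-0.2786, -0.9604)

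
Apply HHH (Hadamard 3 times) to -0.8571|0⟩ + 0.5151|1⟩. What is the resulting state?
-0.2418|0⟩ - 0.9703|1⟩

H² = I, so H^3 = H: a single Hadamard. With (a, b) = (-0.8571, 0.5151), H gives ((a + b)/√2, (a − b)/√2) = (-0.2418, -0.9703).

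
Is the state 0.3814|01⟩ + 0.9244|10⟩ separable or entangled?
Entangled

Writing the state as a|00⟩ + b|01⟩ + c|10⟩ + d|11⟩, it is a product state iff ad − bc = 0.
Here (a, b, c, d) = (0, 0.3814, 0.9244, 0): ad − bc = (0)(0) − (0.3814)(0.9244) = -0.3526 ≠ 0, so the state is entangled.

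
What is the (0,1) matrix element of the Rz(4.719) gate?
0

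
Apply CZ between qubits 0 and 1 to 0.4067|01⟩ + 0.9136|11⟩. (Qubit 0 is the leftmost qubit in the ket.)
0.4067|01⟩ - 0.9136|11⟩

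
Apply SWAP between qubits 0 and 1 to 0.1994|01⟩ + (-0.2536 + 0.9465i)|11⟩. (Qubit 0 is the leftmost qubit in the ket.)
0.1994|10⟩ + (-0.2536 + 0.9465i)|11⟩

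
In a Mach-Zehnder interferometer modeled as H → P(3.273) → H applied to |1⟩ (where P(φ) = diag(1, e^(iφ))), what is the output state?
(0.9957 + 0.06551i)|0⟩ + (0.004311 - 0.06551i)|1⟩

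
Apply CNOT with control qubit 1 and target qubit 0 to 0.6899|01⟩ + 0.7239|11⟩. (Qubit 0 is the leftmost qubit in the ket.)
0.7239|01⟩ + 0.6899|11⟩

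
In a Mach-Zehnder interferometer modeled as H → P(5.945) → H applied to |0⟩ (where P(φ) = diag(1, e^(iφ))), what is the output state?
(0.9717 - 0.1659i)|0⟩ + (0.02832 + 0.1659i)|1⟩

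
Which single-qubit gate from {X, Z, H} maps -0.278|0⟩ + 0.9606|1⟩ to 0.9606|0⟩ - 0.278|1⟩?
X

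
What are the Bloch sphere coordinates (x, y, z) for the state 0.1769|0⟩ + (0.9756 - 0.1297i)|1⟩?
(0.3452, -0.04589, -0.9373)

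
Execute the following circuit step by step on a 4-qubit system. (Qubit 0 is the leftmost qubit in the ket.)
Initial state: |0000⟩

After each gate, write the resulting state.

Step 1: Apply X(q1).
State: |0100⟩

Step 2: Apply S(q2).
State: |0100⟩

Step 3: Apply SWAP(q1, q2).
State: |0010⟩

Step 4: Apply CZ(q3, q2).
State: |0010⟩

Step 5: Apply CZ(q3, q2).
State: |0010⟩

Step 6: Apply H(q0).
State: 1/√2|0010⟩ + 1/√2|1010⟩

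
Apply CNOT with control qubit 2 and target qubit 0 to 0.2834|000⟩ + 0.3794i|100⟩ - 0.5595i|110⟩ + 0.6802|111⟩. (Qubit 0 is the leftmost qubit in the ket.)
0.2834|000⟩ + 0.6802|011⟩ + 0.3794i|100⟩ - 0.5595i|110⟩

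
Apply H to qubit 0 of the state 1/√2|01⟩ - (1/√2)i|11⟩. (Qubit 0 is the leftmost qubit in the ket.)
(1/2 - (1/2)i)|01⟩ + (1/2 + (1/2)i)|11⟩

H on qubit 0 mixes each pair of kets that differ only in qubit 0: amplitudes (a, b) of (|…0…⟩, |…1…⟩) become ((a + b)/√2, (a − b)/√2). Kets absent from the input have amplitude 0.
(|01⟩, |11⟩): (a, b) = (1/√2, -(1/√2)i) → ((1/2 - (1/2)i), (1/2 + (1/2)i))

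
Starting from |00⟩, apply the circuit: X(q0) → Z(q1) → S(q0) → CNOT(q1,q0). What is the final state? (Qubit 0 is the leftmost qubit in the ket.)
i|10⟩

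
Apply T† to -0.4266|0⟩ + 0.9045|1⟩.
-0.4266|0⟩ + (0.6396 - 0.6396i)|1⟩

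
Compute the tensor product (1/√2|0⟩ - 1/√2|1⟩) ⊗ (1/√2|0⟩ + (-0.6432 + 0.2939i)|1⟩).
1/2|00⟩ + (-0.4548 + 0.2078i)|01⟩ - 1/2|10⟩ + (0.4548 - 0.2078i)|11⟩

amp(|b₁b₂…⟩) = product of the factor amplitudes for bits b₁, b₂, …; only kets whose every factor amplitude is nonzero survive.
|00⟩: (1/√2)(1/√2) = 1/2
|01⟩: (1/√2)(-0.6432 + 0.2939i) = (-0.4548 + 0.2078i)
|10⟩: (-1/√2)(1/√2) = -1/2
|11⟩: (-1/√2)(-0.6432 + 0.2939i) = (0.4548 - 0.2078i)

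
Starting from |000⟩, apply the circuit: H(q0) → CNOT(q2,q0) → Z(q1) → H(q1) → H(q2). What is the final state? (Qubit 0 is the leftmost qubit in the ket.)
1/√8|000⟩ + 1/√8|001⟩ + 1/√8|010⟩ + 1/√8|011⟩ + 1/√8|100⟩ + 1/√8|101⟩ + 1/√8|110⟩ + 1/√8|111⟩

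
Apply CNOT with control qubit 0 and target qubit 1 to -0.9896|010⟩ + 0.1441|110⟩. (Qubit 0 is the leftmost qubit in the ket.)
-0.9896|010⟩ + 0.1441|100⟩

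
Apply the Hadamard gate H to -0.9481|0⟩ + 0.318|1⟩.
-0.4455|0⟩ - 0.8953|1⟩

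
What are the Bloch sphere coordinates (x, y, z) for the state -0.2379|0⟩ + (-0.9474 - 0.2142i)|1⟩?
(0.4508, 0.1019, -0.8869)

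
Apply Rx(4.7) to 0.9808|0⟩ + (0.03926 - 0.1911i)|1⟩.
(-0.8252 - 0.02793i)|0⟩ + (-0.02759 - 0.5635i)|1⟩

Rx(4.7) = [[cos(θ/2), −i·sin(θ/2)], [−i·sin(θ/2), cos(θ/2)]]; θ = 4.7, cos(θ/2) ≈ -0.702713, sin(θ/2) ≈ 0.711473.
With a = amp(|0⟩) = 0.9808 and b = amp(|1⟩) = (0.03926 - 0.1911i):
new amp(|0⟩) = (-0.702713)·a + (-0.711473i)·b = (-0.8252 - 0.02793i)
new amp(|1⟩) = (-0.711473i)·a + (-0.702713)·b = (-0.02759 - 0.5635i)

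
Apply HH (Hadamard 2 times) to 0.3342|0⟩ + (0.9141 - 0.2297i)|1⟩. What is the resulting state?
0.3342|0⟩ + (0.9141 - 0.2297i)|1⟩

H² = I, so an even number of Hadamards cancels: H^2 = I and the state is unchanged.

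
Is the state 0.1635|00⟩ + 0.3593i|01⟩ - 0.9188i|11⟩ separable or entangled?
Entangled

Writing the state as a|00⟩ + b|01⟩ + c|10⟩ + d|11⟩, it is a product state iff ad − bc = 0.
Here (a, b, c, d) = (0.1635, 0.3593i, 0, -0.9188i): ad − bc = (0.1635)(-0.9188i) − (0.3593i)(0) = -0.1502i ≠ 0, so the state is entangled.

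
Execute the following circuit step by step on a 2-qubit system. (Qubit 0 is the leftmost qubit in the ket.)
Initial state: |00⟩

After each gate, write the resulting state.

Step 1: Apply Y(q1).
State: i|01⟩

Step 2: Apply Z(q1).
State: -i|01⟩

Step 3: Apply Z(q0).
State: -i|01⟩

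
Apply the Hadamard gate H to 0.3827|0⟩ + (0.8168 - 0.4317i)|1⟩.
(0.8482 - 0.3053i)|0⟩ + (-0.307 + 0.3053i)|1⟩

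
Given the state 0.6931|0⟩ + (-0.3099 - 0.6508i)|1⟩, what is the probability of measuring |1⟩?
0.5196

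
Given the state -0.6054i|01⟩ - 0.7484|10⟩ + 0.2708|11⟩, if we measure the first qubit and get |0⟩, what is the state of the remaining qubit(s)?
-i|1⟩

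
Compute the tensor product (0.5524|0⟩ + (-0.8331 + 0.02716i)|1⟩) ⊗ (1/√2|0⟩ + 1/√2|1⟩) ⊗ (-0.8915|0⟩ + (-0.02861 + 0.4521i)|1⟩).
-0.3482|000⟩ + (-0.01118 + 0.1766i)|001⟩ - 0.3482|010⟩ + (-0.01118 + 0.1766i)|011⟩ + (0.5252 - 0.01712i)|100⟩ + (0.008171 - 0.2669i)|101⟩ + (0.5252 - 0.01712i)|110⟩ + (0.008171 - 0.2669i)|111⟩

amp(|b₁b₂…⟩) = product of the factor amplitudes for bits b₁, b₂, …; only kets whose every factor amplitude is nonzero survive.
|000⟩: (0.5524)(1/√2)(-0.8915) = -0.3482
|001⟩: (0.5524)(1/√2)(-0.02861 + 0.4521i) = (-0.01118 + 0.1766i)
|010⟩: (0.5524)(1/√2)(-0.8915) = -0.3482
|011⟩: (0.5524)(1/√2)(-0.02861 + 0.4521i) = (-0.01118 + 0.1766i)
|100⟩: (-0.8331 + 0.02716i)(1/√2)(-0.8915) = (0.5252 - 0.01712i)
|101⟩: (-0.8331 + 0.02716i)(1/√2)(-0.02861 + 0.4521i) = (0.008171 - 0.2669i)
|110⟩: (-0.8331 + 0.02716i)(1/√2)(-0.8915) = (0.5252 - 0.01712i)
|111⟩: (-0.8331 + 0.02716i)(1/√2)(-0.02861 + 0.4521i) = (0.008171 - 0.2669i)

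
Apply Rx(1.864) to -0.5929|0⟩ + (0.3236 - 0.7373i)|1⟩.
(-0.9454 - 0.2598i)|0⟩ + (0.1929 + 0.03639i)|1⟩

Rx(1.864) = [[cos(θ/2), −i·sin(θ/2)], [−i·sin(θ/2), cos(θ/2)]]; θ = 1.864, cos(θ/2) ≈ 0.59623, sin(θ/2) ≈ 0.802814.
With a = amp(|0⟩) = -0.5929 and b = amp(|1⟩) = (0.3236 - 0.7373i):
new amp(|0⟩) = (0.59623)·a + (-0.802814i)·b = (-0.9454 - 0.2598i)
new amp(|1⟩) = (-0.802814i)·a + (0.59623)·b = (0.1929 + 0.03639i)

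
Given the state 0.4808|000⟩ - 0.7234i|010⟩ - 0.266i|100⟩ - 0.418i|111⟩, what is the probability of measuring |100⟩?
0.07076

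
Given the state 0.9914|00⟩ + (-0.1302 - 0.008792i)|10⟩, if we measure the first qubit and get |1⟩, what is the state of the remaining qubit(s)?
(-0.9977 - 0.06737i)|0⟩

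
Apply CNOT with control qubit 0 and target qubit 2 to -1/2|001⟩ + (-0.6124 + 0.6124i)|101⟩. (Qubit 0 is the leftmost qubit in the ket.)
-1/2|001⟩ + (-0.6124 + 0.6124i)|100⟩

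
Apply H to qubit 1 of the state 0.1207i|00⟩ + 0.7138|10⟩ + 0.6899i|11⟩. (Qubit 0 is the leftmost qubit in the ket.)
0.08535i|00⟩ + 0.08535i|01⟩ + (0.5047 + 0.4878i)|10⟩ + (0.5047 - 0.4878i)|11⟩

H on qubit 1 mixes each pair of kets that differ only in qubit 1: amplitudes (a, b) of (|…0…⟩, |…1…⟩) become ((a + b)/√2, (a − b)/√2). Kets absent from the input have amplitude 0.
(|00⟩, |01⟩): (a, b) = (0.1207i, 0) → (0.08535i, 0.08535i)
(|10⟩, |11⟩): (a, b) = (0.7138, 0.6899i) → ((0.5047 + 0.4878i), (0.5047 - 0.4878i))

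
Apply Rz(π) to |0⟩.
-i|0⟩

Rz(π) = [[e^(−iθ/2), 0], [0, e^(iθ/2)]] with e^(±iθ/2) = cos(θ/2) ± i·sin(θ/2); θ = π, cos(θ/2) ≈ 0, sin(θ/2) ≈ 1.
With a = amp(|0⟩) = 1 and b = amp(|1⟩) = 0:
new amp(|0⟩) = (-i)·a = -i
new amp(|1⟩) = (i)·b = 0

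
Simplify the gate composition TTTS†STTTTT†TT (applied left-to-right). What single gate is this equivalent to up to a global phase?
I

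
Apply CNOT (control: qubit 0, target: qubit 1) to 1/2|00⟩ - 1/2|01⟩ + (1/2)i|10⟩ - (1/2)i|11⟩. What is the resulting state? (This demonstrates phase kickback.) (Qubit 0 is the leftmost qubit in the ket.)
1/2|00⟩ - 1/2|01⟩ - (1/2)i|10⟩ + (1/2)i|11⟩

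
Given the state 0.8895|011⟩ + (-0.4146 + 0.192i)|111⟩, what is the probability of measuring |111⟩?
0.2088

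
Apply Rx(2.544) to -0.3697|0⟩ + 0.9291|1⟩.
(-0.1088 - 0.8879i)|0⟩ + (0.2735 + 0.3533i)|1⟩

Rx(2.544) = [[cos(θ/2), −i·sin(θ/2)], [−i·sin(θ/2), cos(θ/2)]]; θ = 2.544, cos(θ/2) ≈ 0.29437, sin(θ/2) ≈ 0.955692.
With a = amp(|0⟩) = -0.3697 and b = amp(|1⟩) = 0.9291:
new amp(|0⟩) = (0.29437)·a + (-0.955692i)·b = (-0.1088 - 0.8879i)
new amp(|1⟩) = (-0.955692i)·a + (0.29437)·b = (0.2735 + 0.3533i)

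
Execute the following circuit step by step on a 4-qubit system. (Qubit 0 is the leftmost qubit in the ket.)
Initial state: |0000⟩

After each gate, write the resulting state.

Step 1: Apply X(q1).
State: |0100⟩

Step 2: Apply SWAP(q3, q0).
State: |0100⟩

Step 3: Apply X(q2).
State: |0110⟩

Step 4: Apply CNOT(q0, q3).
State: |0110⟩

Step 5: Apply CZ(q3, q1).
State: |0110⟩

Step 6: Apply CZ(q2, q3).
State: |0110⟩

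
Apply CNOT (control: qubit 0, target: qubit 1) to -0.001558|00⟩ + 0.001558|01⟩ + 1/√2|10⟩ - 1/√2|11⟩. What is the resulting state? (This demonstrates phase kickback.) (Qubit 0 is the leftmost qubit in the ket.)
-0.001558|00⟩ + 0.001558|01⟩ - 1/√2|10⟩ + 1/√2|11⟩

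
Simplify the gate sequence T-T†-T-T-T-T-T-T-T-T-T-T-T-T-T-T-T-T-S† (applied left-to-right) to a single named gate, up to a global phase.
S†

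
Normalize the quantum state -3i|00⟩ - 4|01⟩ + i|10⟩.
-0.5883i|00⟩ - 0.7845|01⟩ + 0.1961i|10⟩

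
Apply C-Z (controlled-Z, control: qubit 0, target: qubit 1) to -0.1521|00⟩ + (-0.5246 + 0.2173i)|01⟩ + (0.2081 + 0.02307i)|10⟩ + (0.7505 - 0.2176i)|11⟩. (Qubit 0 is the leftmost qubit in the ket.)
-0.1521|00⟩ + (-0.5246 + 0.2173i)|01⟩ + (0.2081 + 0.02307i)|10⟩ + (-0.7505 + 0.2176i)|11⟩

C-Z leaves the control-|0⟩ kets |00⟩, |01⟩ unchanged and applies Z to qubit 1 on the control-|1⟩ pair (|10⟩, |11⟩).
Z = [[1, 0], [0, -1]].
With a = amp(|10⟩) = (0.2081 + 0.02307i) and b = amp(|11⟩) = (0.7505 - 0.2176i):
new amp(|10⟩) = (1)·a = (0.2081 + 0.02307i)
new amp(|11⟩) = (-1)·b = (-0.7505 + 0.2176i)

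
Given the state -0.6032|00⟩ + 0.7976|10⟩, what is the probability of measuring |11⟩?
0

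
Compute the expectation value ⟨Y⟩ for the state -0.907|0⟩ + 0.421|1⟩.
0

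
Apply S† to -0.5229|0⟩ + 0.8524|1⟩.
-0.5229|0⟩ - 0.8524i|1⟩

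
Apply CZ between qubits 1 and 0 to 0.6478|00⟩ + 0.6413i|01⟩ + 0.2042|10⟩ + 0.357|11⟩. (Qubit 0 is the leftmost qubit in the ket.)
0.6478|00⟩ + 0.6413i|01⟩ + 0.2042|10⟩ - 0.357|11⟩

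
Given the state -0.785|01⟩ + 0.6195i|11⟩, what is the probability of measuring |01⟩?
0.6162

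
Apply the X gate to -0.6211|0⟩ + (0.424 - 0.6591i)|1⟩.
(0.424 - 0.6591i)|0⟩ - 0.6211|1⟩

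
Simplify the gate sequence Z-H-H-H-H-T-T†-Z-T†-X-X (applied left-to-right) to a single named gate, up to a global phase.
T†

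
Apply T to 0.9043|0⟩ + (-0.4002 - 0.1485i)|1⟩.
0.9043|0⟩ + (-0.178 - 0.388i)|1⟩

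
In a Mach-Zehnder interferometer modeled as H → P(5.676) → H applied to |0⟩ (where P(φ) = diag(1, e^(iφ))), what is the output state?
(0.9106 - 0.2853i)|0⟩ + (0.08937 + 0.2853i)|1⟩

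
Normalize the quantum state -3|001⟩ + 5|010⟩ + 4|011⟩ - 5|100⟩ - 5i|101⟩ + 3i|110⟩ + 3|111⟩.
-0.2762|001⟩ + 0.4603|010⟩ + 0.3682|011⟩ - 0.4603|100⟩ - 0.4603i|101⟩ + 0.2762i|110⟩ + 0.2762|111⟩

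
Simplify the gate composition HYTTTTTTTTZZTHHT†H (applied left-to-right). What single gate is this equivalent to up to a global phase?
Y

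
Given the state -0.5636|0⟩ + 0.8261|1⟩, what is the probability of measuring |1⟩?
0.6824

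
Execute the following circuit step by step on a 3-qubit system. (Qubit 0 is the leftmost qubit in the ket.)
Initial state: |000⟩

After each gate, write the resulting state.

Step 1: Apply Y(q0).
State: i|100⟩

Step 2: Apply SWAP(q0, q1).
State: i|010⟩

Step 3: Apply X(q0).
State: i|110⟩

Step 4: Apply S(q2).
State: i|110⟩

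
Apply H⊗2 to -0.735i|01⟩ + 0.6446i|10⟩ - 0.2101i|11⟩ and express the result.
-0.1503i|00⟩ + 0.7949i|01⟩ - 0.5848i|10⟩ - 0.05985i|11⟩

H⊗2 gives amp(|y⟩) = (1/2) Σ_x (−1)^(x·y) amp(|x⟩), where x·y is the number of positions in which both x and y have a 1.
|00⟩: (-0.735i + 0.6446i - 0.2101i)/2 = -0.1503i
|01⟩: (0.735i + 0.6446i + 0.2101i)/2 = 0.7949i
|10⟩: (-0.735i - 0.6446i + 0.2101i)/2 = -0.5848i
|11⟩: (0.735i - 0.6446i - 0.2101i)/2 = -0.05985i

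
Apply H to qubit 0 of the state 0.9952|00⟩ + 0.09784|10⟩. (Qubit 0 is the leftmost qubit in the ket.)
0.7729|00⟩ + 0.6345|10⟩

H on qubit 0 mixes each pair of kets that differ only in qubit 0: amplitudes (a, b) of (|…0…⟩, |…1…⟩) become ((a + b)/√2, (a − b)/√2). Kets absent from the input have amplitude 0.
(|00⟩, |10⟩): (a, b) = (0.9952, 0.09784) → (0.7729, 0.6345)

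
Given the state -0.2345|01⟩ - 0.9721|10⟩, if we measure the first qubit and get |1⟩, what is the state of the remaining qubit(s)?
-|0⟩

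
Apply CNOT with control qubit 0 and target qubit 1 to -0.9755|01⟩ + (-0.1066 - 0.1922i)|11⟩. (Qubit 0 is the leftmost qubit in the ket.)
-0.9755|01⟩ + (-0.1066 - 0.1922i)|10⟩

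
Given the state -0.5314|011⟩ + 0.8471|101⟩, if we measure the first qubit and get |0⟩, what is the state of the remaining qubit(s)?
-|11⟩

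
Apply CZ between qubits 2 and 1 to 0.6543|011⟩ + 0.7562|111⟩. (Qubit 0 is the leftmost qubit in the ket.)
-0.6543|011⟩ - 0.7562|111⟩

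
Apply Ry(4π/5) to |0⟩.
0.309|0⟩ + 0.9511|1⟩

Ry(4π/5) = [[cos(θ/2), −sin(θ/2)], [sin(θ/2), cos(θ/2)]]; θ = 4π/5, cos(θ/2) ≈ 0.309017, sin(θ/2) ≈ 0.951057.
With a = amp(|0⟩) = 1 and b = amp(|1⟩) = 0:
new amp(|0⟩) = (0.309017)·a + (-0.951057)·b = 0.309
new amp(|1⟩) = (0.951057)·a + (0.309017)·b = 0.9511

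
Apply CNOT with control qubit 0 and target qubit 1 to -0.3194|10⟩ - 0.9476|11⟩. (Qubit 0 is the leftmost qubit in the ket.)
-0.9476|10⟩ - 0.3194|11⟩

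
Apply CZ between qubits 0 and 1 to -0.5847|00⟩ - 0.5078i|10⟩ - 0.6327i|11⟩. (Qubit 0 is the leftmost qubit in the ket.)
-0.5847|00⟩ - 0.5078i|10⟩ + 0.6327i|11⟩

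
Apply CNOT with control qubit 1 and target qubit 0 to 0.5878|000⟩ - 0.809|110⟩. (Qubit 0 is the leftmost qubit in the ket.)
0.5878|000⟩ - 0.809|010⟩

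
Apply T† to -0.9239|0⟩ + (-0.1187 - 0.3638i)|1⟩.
-0.9239|0⟩ + (-0.3412 - 0.1733i)|1⟩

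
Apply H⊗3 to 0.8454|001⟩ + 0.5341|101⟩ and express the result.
0.4877|000⟩ - 0.4877|001⟩ + 0.4877|010⟩ - 0.4877|011⟩ + 0.1101|100⟩ - 0.1101|101⟩ + 0.1101|110⟩ - 0.1101|111⟩

H⊗3 gives amp(|y⟩) = (1/2√2) Σ_x (−1)^(x·y) amp(|x⟩), where x·y is the number of positions in which both x and y have a 1.
|000⟩: (0.8454 + 0.5341)/(2√2) = 0.4877
|001⟩: (-0.8454 - 0.5341)/(2√2) = -0.4877
|010⟩: (0.8454 + 0.5341)/(2√2) = 0.4877
|011⟩: (-0.8454 - 0.5341)/(2√2) = -0.4877
|100⟩: (0.8454 - 0.5341)/(2√2) = 0.1101
|101⟩: (-0.8454 + 0.5341)/(2√2) = -0.1101
|110⟩: (0.8454 - 0.5341)/(2√2) = 0.1101
|111⟩: (-0.8454 + 0.5341)/(2√2) = -0.1101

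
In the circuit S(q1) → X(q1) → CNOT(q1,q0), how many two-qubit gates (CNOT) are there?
1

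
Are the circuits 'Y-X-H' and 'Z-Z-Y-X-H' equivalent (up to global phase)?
Yes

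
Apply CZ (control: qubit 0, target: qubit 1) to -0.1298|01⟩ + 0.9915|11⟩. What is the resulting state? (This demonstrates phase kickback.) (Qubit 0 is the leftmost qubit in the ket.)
-0.1298|01⟩ - 0.9915|11⟩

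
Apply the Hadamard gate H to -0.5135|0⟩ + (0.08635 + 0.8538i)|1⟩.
(-0.302 + 0.6037i)|0⟩ + (-0.4242 - 0.6037i)|1⟩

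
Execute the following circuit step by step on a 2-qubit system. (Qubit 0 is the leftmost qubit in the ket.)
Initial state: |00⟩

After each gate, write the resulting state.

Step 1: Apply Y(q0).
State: i|10⟩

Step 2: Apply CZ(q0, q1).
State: i|10⟩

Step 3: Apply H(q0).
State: (1/√2)i|00⟩ - (1/√2)i|10⟩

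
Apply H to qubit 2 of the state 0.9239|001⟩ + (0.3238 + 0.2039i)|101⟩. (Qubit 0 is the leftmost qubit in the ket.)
0.6533|000⟩ - 0.6533|001⟩ + (0.229 + 0.1442i)|100⟩ + (-0.229 - 0.1442i)|101⟩

H on qubit 2 mixes each pair of kets that differ only in qubit 2: amplitudes (a, b) of (|…0…⟩, |…1…⟩) become ((a + b)/√2, (a − b)/√2). Kets absent from the input have amplitude 0.
(|000⟩, |001⟩): (a, b) = (0, 0.9239) → (0.6533, -0.6533)
(|100⟩, |101⟩): (a, b) = (0, (0.3238 + 0.2039i)) → ((0.229 + 0.1442i), (-0.229 - 0.1442i))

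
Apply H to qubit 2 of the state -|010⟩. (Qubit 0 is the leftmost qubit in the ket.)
-1/√2|010⟩ - 1/√2|011⟩

H on qubit 2 mixes each pair of kets that differ only in qubit 2: amplitudes (a, b) of (|…0…⟩, |…1…⟩) become ((a + b)/√2, (a − b)/√2). Kets absent from the input have amplitude 0.
(|010⟩, |011⟩): (a, b) = (-1, 0) → (-1/√2, -1/√2)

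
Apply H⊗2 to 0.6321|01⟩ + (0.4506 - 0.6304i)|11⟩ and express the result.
(0.5414 - 0.3152i)|00⟩ + (-0.5414 + 0.3152i)|01⟩ + (0.09075 + 0.3152i)|10⟩ + (-0.09075 - 0.3152i)|11⟩

H⊗2 gives amp(|y⟩) = (1/2) Σ_x (−1)^(x·y) amp(|x⟩), where x·y is the number of positions in which both x and y have a 1.
|00⟩: (0.6321 + (0.4506 - 0.6304i))/2 = (0.5414 - 0.3152i)
|01⟩: (-0.6321 - (0.4506 - 0.6304i))/2 = (-0.5414 + 0.3152i)
|10⟩: (0.6321 - (0.4506 - 0.6304i))/2 = (0.09075 + 0.3152i)
|11⟩: (-0.6321 + (0.4506 - 0.6304i))/2 = (-0.09075 - 0.3152i)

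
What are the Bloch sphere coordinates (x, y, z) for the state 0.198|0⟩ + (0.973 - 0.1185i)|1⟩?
(0.3853, -0.04693, -0.9216)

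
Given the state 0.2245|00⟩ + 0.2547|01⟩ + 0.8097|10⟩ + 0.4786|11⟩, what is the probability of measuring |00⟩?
0.0504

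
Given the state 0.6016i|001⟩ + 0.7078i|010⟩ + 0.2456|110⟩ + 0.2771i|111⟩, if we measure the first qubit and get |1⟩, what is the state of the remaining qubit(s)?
0.6633|10⟩ + 0.7484i|11⟩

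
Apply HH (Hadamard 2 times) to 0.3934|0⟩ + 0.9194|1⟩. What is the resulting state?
0.3934|0⟩ + 0.9194|1⟩

H² = I, so an even number of Hadamards cancels: H^2 = I and the state is unchanged.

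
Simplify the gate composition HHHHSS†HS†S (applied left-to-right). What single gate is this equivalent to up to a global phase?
H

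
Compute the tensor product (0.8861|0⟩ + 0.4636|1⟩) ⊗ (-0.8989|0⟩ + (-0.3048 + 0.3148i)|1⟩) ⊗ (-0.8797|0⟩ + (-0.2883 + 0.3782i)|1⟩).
0.7007|000⟩ + (0.2296 - 0.3012i)|001⟩ + (0.2376 - 0.2454i)|010⟩ + (-0.02763 - 0.1826i)|011⟩ + 0.3666|100⟩ + (0.1201 - 0.1576i)|101⟩ + (0.1243 - 0.1284i)|110⟩ + (-0.01446 - 0.09552i)|111⟩

amp(|b₁b₂…⟩) = product of the factor amplitudes for bits b₁, b₂, …; only kets whose every factor amplitude is nonzero survive.
|000⟩: (0.8861)(-0.8989)(-0.8797) = 0.7007
|001⟩: (0.8861)(-0.8989)(-0.2883 + 0.3782i) = (0.2296 - 0.3012i)
|010⟩: (0.8861)(-0.3048 + 0.3148i)(-0.8797) = (0.2376 - 0.2454i)
|011⟩: (0.8861)(-0.3048 + 0.3148i)(-0.2883 + 0.3782i) = (-0.02763 - 0.1826i)
|100⟩: (0.4636)(-0.8989)(-0.8797) = 0.3666
|101⟩: (0.4636)(-0.8989)(-0.2883 + 0.3782i) = (0.1201 - 0.1576i)
|110⟩: (0.4636)(-0.3048 + 0.3148i)(-0.8797) = (0.1243 - 0.1284i)
|111⟩: (0.4636)(-0.3048 + 0.3148i)(-0.2883 + 0.3782i) = (-0.01446 - 0.09552i)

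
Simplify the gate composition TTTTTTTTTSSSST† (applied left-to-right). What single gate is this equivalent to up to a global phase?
I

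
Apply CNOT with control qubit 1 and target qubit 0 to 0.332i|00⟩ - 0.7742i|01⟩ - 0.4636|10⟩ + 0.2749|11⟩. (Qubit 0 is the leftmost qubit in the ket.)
0.332i|00⟩ + 0.2749|01⟩ - 0.4636|10⟩ - 0.7742i|11⟩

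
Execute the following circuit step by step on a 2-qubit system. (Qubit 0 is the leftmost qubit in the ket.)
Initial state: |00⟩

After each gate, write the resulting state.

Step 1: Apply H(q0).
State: 1/√2|00⟩ + 1/√2|10⟩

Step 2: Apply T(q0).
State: 1/√2|00⟩ + (1/2 + (1/2)i)|10⟩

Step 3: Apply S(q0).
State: 1/√2|00⟩ + (-1/2 + (1/2)i)|10⟩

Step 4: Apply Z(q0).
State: 1/√2|00⟩ + (1/2 - (1/2)i)|10⟩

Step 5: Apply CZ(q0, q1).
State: 1/√2|00⟩ + (1/2 - (1/2)i)|10⟩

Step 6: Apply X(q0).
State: (1/2 - (1/2)i)|00⟩ + 1/√2|10⟩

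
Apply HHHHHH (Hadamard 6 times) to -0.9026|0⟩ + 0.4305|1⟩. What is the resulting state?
-0.9026|0⟩ + 0.4305|1⟩

H² = I, so an even number of Hadamards cancels: H^6 = I and the state is unchanged.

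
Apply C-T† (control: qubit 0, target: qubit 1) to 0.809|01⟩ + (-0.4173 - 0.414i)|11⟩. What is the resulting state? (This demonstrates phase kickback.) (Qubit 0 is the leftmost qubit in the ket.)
0.809|01⟩ + (-0.5878 + 0.002333i)|11⟩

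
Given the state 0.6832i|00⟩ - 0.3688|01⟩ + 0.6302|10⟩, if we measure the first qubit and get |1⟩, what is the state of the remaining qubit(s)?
|0⟩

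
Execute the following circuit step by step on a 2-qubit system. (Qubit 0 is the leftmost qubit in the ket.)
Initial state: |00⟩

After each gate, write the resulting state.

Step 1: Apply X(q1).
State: |01⟩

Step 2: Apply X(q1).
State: |00⟩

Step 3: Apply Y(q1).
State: i|01⟩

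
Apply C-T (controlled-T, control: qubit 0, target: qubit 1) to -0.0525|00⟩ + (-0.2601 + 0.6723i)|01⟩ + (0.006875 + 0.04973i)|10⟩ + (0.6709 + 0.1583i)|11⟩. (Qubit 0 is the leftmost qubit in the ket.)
-0.0525|00⟩ + (-0.2601 + 0.6723i)|01⟩ + (0.006875 + 0.04973i)|10⟩ + (0.3625 + 0.5863i)|11⟩

C-T leaves the control-|0⟩ kets |00⟩, |01⟩ unchanged and applies T to qubit 1 on the control-|1⟩ pair (|10⟩, |11⟩).
T = [[1, 0], [0, (1/√2 + (1/√2)i)]].
With a = amp(|10⟩) = (0.006875 + 0.04973i) and b = amp(|11⟩) = (0.6709 + 0.1583i):
new amp(|10⟩) = (1)·a = (0.006875 + 0.04973i)
new amp(|11⟩) = (1/√2 + (1/√2)i)·b = (0.3625 + 0.5863i)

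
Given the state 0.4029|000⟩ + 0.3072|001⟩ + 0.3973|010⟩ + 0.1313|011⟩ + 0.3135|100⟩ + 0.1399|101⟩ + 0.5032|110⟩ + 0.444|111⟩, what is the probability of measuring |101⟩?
0.01957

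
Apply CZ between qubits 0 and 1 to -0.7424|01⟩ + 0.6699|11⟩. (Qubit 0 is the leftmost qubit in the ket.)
-0.7424|01⟩ - 0.6699|11⟩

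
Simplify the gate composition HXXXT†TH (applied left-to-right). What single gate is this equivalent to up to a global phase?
Z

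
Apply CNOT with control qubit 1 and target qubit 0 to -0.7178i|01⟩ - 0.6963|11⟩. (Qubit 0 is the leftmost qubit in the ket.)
-0.6963|01⟩ - 0.7178i|11⟩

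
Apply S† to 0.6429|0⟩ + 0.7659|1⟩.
0.6429|0⟩ - 0.7659i|1⟩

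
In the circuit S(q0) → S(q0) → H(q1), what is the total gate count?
3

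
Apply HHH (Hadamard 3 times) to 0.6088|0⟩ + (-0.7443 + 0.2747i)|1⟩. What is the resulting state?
(-0.09581 + 0.1942i)|0⟩ + (0.9568 - 0.1942i)|1⟩

H² = I, so H^3 = H: a single Hadamard. With (a, b) = (0.6088, (-0.7443 + 0.2747i)), H gives ((a + b)/√2, (a − b)/√2) = ((-0.09581 + 0.1942i), (0.9568 - 0.1942i)).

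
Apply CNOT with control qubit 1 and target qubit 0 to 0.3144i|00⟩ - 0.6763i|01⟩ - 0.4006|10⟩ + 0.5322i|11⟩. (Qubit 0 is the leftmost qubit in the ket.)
0.3144i|00⟩ + 0.5322i|01⟩ - 0.4006|10⟩ - 0.6763i|11⟩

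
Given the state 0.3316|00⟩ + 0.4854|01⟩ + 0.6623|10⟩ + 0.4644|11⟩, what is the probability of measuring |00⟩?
0.11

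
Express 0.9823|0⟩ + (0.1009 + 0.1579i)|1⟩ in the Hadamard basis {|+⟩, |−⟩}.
(0.7659 + 0.1117i)|+⟩ + (0.6232 - 0.1117i)|−⟩

With |ψ⟩ = α|0⟩ + β|1⟩, the Hadamard-basis coefficients are ⟨+|ψ⟩ = (α + β)/√2 and ⟨−|ψ⟩ = (α − β)/√2.
Here α = 0.9823, β = (0.1009 + 0.1579i): (α + β)/√2 = (0.7659 + 0.1117i), (α − β)/√2 = (0.6232 - 0.1117i).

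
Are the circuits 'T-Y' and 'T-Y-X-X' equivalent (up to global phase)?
Yes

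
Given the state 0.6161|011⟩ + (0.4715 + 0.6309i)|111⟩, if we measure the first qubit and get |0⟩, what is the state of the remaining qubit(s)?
|11⟩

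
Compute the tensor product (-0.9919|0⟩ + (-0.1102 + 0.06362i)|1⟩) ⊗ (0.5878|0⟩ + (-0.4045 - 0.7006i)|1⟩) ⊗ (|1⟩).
-0.583|001⟩ + (0.4012 + 0.6949i)|011⟩ + (-0.06478 + 0.0374i)|101⟩ + (0.08915 + 0.05147i)|111⟩

amp(|b₁b₂…⟩) = product of the factor amplitudes for bits b₁, b₂, …; only kets whose every factor amplitude is nonzero survive.
|001⟩: (-0.9919)(0.5878)(1) = -0.583
|011⟩: (-0.9919)(-0.4045 - 0.7006i)(1) = (0.4012 + 0.6949i)
|101⟩: (-0.1102 + 0.06362i)(0.5878)(1) = (-0.06478 + 0.0374i)
|111⟩: (-0.1102 + 0.06362i)(-0.4045 - 0.7006i)(1) = (0.08915 + 0.05147i)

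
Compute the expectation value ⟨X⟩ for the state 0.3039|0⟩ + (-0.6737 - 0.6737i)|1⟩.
-0.4095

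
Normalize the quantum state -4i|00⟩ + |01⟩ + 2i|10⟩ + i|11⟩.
-0.8528i|00⟩ + 0.2132|01⟩ + 0.4264i|10⟩ + 0.2132i|11⟩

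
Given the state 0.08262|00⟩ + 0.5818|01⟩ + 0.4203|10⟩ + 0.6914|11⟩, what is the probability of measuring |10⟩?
0.1767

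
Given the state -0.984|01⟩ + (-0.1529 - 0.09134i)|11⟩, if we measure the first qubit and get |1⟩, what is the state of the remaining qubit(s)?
(-0.8585 - 0.5128i)|1⟩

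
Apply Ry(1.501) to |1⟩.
-0.682|0⟩ + 0.7313|1⟩

Ry(1.501) = [[cos(θ/2), −sin(θ/2)], [sin(θ/2), cos(θ/2)]]; θ = 1.501, cos(θ/2) ≈ 0.731348, sin(θ/2) ≈ 0.682005.
With a = amp(|0⟩) = 0 and b = amp(|1⟩) = 1:
new amp(|0⟩) = (0.731348)·a + (-0.682005)·b = -0.682
new amp(|1⟩) = (0.682005)·a + (0.731348)·b = 0.7313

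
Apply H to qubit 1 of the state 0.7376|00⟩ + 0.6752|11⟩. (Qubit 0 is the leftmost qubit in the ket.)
0.5216|00⟩ + 0.5216|01⟩ + 0.4774|10⟩ - 0.4774|11⟩

H on qubit 1 mixes each pair of kets that differ only in qubit 1: amplitudes (a, b) of (|…0…⟩, |…1…⟩) become ((a + b)/√2, (a − b)/√2). Kets absent from the input have amplitude 0.
(|00⟩, |01⟩): (a, b) = (0.7376, 0) → (0.5216, 0.5216)
(|10⟩, |11⟩): (a, b) = (0, 0.6752) → (0.4774, -0.4774)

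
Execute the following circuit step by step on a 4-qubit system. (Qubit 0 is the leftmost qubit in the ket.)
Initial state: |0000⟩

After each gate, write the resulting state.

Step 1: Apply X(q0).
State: |1000⟩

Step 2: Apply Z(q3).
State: |1000⟩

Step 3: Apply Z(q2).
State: |1000⟩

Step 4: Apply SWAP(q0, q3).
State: |0001⟩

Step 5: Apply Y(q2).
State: i|0011⟩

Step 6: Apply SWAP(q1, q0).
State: i|0011⟩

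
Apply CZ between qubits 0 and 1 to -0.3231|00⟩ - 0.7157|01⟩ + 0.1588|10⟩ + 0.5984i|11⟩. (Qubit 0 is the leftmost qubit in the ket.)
-0.3231|00⟩ - 0.7157|01⟩ + 0.1588|10⟩ - 0.5984i|11⟩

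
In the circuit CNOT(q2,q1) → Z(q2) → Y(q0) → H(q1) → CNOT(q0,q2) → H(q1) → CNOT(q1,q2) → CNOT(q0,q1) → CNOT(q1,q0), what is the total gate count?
9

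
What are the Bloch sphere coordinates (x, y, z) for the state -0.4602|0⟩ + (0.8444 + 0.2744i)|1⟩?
(-0.7772, -0.2526, -0.5765)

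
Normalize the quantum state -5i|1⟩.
-i|1⟩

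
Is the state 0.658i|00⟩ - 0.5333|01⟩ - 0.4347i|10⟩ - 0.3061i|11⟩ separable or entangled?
Entangled

Writing the state as a|00⟩ + b|01⟩ + c|10⟩ + d|11⟩, it is a product state iff ad − bc = 0.
Here (a, b, c, d) = (0.658i, -0.5333, -0.4347i, -0.3061i): ad − bc = (0.658i)(-0.3061i) − (-0.5333)(-0.4347i) = (0.2014 - 0.2318i) ≠ 0, so the state is entangled.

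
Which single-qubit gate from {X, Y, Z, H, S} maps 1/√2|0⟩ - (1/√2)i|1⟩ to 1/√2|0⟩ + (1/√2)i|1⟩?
Z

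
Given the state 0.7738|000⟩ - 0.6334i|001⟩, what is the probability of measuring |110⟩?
0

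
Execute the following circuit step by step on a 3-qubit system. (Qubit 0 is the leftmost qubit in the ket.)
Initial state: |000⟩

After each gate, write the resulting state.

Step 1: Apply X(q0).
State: |100⟩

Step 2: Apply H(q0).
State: 1/√2|000⟩ - 1/√2|100⟩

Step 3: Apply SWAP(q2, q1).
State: 1/√2|000⟩ - 1/√2|100⟩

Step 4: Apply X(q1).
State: 1/√2|010⟩ - 1/√2|110⟩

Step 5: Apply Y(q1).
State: -(1/√2)i|000⟩ + (1/√2)i|100⟩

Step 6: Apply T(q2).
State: -(1/√2)i|000⟩ + (1/√2)i|100⟩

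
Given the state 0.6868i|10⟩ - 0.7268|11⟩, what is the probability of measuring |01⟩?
0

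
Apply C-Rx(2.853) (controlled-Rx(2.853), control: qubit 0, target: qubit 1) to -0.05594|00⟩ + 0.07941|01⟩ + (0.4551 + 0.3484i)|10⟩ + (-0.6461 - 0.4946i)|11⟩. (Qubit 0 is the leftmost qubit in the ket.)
-0.05594|00⟩ + 0.07941|01⟩ + (-0.424 + 0.6895i)|10⟩ + (0.2519 - 0.5215i)|11⟩

C-Rx(2.853) leaves the control-|0⟩ kets |00⟩, |01⟩ unchanged and applies Rx(2.853) to qubit 1 on the control-|1⟩ pair (|10⟩, |11⟩).
Rx(2.853) = [[cos(θ/2), −i·sin(θ/2)], [−i·sin(θ/2), cos(θ/2)]]; θ = 2.853, cos(θ/2) ≈ 0.143796, sin(θ/2) ≈ 0.989607.
With a = amp(|10⟩) = (0.4551 + 0.3484i) and b = amp(|11⟩) = (-0.6461 - 0.4946i):
new amp(|10⟩) = (0.143796)·a + (-0.989607i)·b = (-0.424 + 0.6895i)
new amp(|11⟩) = (-0.989607i)·a + (0.143796)·b = (0.2519 - 0.5215i)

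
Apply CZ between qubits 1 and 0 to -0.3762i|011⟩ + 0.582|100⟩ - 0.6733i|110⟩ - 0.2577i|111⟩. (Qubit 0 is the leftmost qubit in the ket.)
-0.3762i|011⟩ + 0.582|100⟩ + 0.6733i|110⟩ + 0.2577i|111⟩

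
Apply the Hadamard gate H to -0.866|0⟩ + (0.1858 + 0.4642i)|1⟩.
(-0.481 + 0.3282i)|0⟩ + (-0.7437 - 0.3282i)|1⟩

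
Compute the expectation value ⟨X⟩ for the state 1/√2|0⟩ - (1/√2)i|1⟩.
0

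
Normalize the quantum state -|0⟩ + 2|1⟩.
-1/√5|0⟩ + 0.8944|1⟩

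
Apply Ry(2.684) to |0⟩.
0.2268|0⟩ + 0.9739|1⟩

Ry(2.684) = [[cos(θ/2), −sin(θ/2)], [sin(θ/2), cos(θ/2)]]; θ = 2.684, cos(θ/2) ≈ 0.226805, sin(θ/2) ≈ 0.97394.
With a = amp(|0⟩) = 1 and b = amp(|1⟩) = 0:
new amp(|0⟩) = (0.226805)·a + (-0.97394)·b = 0.2268
new amp(|1⟩) = (0.97394)·a + (0.226805)·b = 0.9739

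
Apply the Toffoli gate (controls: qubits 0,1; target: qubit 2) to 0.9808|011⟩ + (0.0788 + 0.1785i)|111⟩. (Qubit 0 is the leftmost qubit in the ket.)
0.9808|011⟩ + (0.0788 + 0.1785i)|110⟩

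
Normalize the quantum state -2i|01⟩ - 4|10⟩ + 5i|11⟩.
-0.2981i|01⟩ - 0.5963|10⟩ + 0.7454i|11⟩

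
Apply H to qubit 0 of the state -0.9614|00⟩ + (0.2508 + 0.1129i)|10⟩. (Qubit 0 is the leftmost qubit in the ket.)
(-0.5025 + 0.07983i)|00⟩ + (-0.8572 - 0.07983i)|10⟩

H on qubit 0 mixes each pair of kets that differ only in qubit 0: amplitudes (a, b) of (|…0…⟩, |…1…⟩) become ((a + b)/√2, (a − b)/√2). Kets absent from the input have amplitude 0.
(|00⟩, |10⟩): (a, b) = (-0.9614, (0.2508 + 0.1129i)) → ((-0.5025 + 0.07983i), (-0.8572 - 0.07983i))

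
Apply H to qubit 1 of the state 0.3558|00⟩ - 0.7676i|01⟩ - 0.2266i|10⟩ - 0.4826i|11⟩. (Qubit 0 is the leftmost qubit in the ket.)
(0.2516 - 0.5428i)|00⟩ + (0.2516 + 0.5428i)|01⟩ - 0.5015i|10⟩ + 0.181i|11⟩

H on qubit 1 mixes each pair of kets that differ only in qubit 1: amplitudes (a, b) of (|…0…⟩, |…1…⟩) become ((a + b)/√2, (a − b)/√2). Kets absent from the input have amplitude 0.
(|00⟩, |01⟩): (a, b) = (0.3558, -0.7676i) → ((0.2516 - 0.5428i), (0.2516 + 0.5428i))
(|10⟩, |11⟩): (a, b) = (-0.2266i, -0.4826i) → (-0.5015i, 0.181i)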